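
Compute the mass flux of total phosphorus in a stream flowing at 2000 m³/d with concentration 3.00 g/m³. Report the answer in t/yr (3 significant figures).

2000 m³/d = 0.02315 m³/s.
Mass flux = Q·C = 0.02315 m³/s × 3 g/m³ = 0.06944 g/s.
= 0.06944 g/s × 31.56 = 2.192 t/yr.

2.19 t/yr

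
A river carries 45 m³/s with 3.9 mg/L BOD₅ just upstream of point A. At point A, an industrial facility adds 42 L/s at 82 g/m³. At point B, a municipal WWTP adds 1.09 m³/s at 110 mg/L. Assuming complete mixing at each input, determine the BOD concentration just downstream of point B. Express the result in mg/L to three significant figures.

42 L/s = 0.042 m³/s.
After input A: C = (45·3.9 + 0.042·82) / 45.04 = 3.973 mg/L.
After input B: C = (45.04·3.973 + 1.09·110) / 46.13 = 6.478 mg/L.

6.48 mg/L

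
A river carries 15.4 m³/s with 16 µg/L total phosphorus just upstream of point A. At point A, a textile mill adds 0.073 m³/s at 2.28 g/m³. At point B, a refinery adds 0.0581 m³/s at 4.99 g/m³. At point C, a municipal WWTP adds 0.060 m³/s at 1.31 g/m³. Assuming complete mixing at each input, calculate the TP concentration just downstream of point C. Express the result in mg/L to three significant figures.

16 µg/L = 0.016 mg/L.
After input A: C = (15.4·0.016 + 0.073·2.28) / 15.47 = 0.02668 mg/L.
After input B: C = (15.47·0.02668 + 0.0581·4.99) / 15.53 = 0.04525 mg/L.
After input C: C = (15.53·0.04525 + 0.06·1.31) / 15.59 = 0.05012 mg/L.

0.0501 mg/L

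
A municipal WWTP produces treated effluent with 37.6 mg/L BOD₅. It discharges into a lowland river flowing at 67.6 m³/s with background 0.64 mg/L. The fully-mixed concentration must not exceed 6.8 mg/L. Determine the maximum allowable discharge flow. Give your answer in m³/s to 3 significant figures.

13.5 m³/s

Mass balance at complete mixing: C_std·(Q_w + Q_r) = Q_w·C_e + Q_r·C_b.
Rearranging, Q_w = Q_r·(C_std − C_b)/(C_e − C_std) = 67.6·(6.8 − 0.64) / (37.6 − 6.8) = 13.52 m³/s.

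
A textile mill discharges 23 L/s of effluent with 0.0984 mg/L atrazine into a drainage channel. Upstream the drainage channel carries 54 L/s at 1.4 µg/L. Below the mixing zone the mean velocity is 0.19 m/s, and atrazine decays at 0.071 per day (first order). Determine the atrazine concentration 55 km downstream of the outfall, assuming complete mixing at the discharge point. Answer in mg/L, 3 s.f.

0.0239 mg/L

23 L/s = 0.023 m³/s.
54 L/s = 0.054 m³/s.
1.4 µg/L = 0.0014 mg/L.
After complete mixing, C₀ = (0.023·0.0984 + 0.054·0.0014) / 0.077 = 0.03037 mg/L.
Travel time t = 5.5e+04 m / 0.19 m/s = 2.895e+05 s = 3.35 d.
C = 0.03037·exp(−0.071·3.35) = 0.03037·0.7883 = 0.02394 mg/L.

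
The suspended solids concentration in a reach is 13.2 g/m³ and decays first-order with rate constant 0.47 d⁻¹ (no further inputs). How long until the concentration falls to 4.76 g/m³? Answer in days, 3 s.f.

t = ln(C₀/C)/k = ln(13.2/4.76)/0.47 = 1.02/0.47 = 2.17 d.

2.17 d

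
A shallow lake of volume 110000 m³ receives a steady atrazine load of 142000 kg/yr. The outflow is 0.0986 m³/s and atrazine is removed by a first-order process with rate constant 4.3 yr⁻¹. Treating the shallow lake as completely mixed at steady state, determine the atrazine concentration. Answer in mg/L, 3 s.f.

39.6 mg/L

Outflow Q = 0.0986 m³/s × 3.156e+07 s/yr = 3.112e+06 m³/yr.
Steady-state CSTR mass balance: W = Q·C + k·V·C, so C = W/(Q + kV).
Q + kV = 3.112e+06 + 4.3·110000 = 3.585e+06 m³/yr.
C = 142000/3.585e+06 = 0.03961 kg/m³ = 39.61 mg/L.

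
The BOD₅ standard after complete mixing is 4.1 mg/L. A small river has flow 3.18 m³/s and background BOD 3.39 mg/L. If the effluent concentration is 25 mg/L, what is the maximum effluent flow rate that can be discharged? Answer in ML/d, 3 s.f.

Mass balance at complete mixing: C_std·(Q_w + Q_r) = Q_w·C_e + Q_r·C_b.
Rearranging, Q_w = Q_r·(C_std − C_b)/(C_e − C_std) = 3.18·(4.1 − 3.39) / (25 − 4.1) = 0.108 m³/s.
= 9.334 ML/d.

9.33 ML/d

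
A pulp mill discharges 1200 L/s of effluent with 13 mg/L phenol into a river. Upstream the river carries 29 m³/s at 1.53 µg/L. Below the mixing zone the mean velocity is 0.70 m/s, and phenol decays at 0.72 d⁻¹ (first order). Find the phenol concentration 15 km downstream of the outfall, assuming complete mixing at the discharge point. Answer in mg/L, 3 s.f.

1200 L/s = 1.2 m³/s.
1.53 µg/L = 0.00153 mg/L.
After complete mixing, C₀ = (1.2·13 + 29·0.00153) / 30.2 = 0.518 mg/L.
Travel time t = 1.5e+04 m / 0.70 m/s = 2.143e+04 s = 0.248 d.
C = 0.518·exp(−0.72·0.248) = 0.518·0.8365 = 0.4333 mg/L.

0.433 mg/L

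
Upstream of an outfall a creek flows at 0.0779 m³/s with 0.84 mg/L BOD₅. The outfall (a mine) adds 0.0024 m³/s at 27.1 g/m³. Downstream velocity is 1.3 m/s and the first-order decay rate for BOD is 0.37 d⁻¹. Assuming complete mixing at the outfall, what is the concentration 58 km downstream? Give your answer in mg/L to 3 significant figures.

1.34 mg/L

After complete mixing, C₀ = (0.0024·27.1 + 0.0779·0.84) / 0.0803 = 1.625 mg/L.
Travel time t = 5.8e+04 m / 1.3 m/s = 4.462e+04 s = 0.5164 d.
C = 1.625·exp(−0.37·0.5164) = 1.625·0.8261 = 1.342 mg/L.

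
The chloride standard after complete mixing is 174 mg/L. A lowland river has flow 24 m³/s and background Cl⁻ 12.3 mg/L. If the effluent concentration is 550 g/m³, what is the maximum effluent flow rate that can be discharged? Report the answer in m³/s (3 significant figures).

10.3 m³/s

Mass balance at complete mixing: C_std·(Q_w + Q_r) = Q_w·C_e + Q_r·C_b.
Rearranging, Q_w = Q_r·(C_std − C_b)/(C_e − C_std) = 24·(174 − 12.3) / (550 − 174) = 10.32 m³/s.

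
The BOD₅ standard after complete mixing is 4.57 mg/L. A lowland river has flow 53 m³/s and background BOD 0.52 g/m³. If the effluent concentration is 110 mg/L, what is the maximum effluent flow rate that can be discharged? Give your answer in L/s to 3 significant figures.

2040 L/s

Mass balance at complete mixing: C_std·(Q_w + Q_r) = Q_w·C_e + Q_r·C_b.
Rearranging, Q_w = Q_r·(C_std − C_b)/(C_e − C_std) = 53·(4.57 − 0.52) / (110 − 4.57) = 2.036 m³/s.
= 2036 L/s.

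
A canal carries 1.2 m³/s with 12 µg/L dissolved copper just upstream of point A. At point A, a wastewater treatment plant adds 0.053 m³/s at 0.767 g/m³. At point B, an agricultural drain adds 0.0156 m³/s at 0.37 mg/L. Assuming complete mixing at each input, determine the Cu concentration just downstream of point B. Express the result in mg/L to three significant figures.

0.0479 mg/L

12 µg/L = 0.012 mg/L.
After input A: C = (1.2·0.012 + 0.053·0.767) / 1.253 = 0.04394 mg/L.
After input B: C = (1.253·0.04394 + 0.0156·0.37) / 1.269 = 0.04794 mg/L.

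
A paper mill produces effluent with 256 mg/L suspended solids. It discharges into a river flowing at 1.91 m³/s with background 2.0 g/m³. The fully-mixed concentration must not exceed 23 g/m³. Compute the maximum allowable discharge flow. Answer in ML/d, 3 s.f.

Mass balance at complete mixing: C_std·(Q_w + Q_r) = Q_w·C_e + Q_r·C_b.
Rearranging, Q_w = Q_r·(C_std − C_b)/(C_e − C_std) = 1.91·(23 − 2) / (256 − 23) = 0.1721 m³/s.
= 14.87 ML/d.

14.9 ML/d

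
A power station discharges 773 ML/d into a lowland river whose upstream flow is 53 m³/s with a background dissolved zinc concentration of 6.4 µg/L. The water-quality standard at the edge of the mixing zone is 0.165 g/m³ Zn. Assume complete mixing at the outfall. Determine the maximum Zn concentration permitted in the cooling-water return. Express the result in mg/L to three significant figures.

773 ML/d = 8.947 m³/s.
6.4 µg/L = 0.0064 mg/L.
Mass balance: 0.165·61.95 = 8.947·Cₑ + 53·0.0064.
Cₑ = (10.22 − 0.3392) / 8.947 = 1.105 mg/L.

1.10 mg/L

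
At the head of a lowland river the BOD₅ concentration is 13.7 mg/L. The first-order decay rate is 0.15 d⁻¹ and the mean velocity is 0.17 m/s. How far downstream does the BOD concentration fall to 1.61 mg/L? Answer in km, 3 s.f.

210 km

From C = C₀·e^(−kt), t = ln(C₀/C)/k = ln(13.7/1.61)/0.15 = 2.141/0.15 = 14.27 d.
Distance = v·t = 0.17 m/s × 1.233e+06 s = 2.097e+05 m = 209.7 km.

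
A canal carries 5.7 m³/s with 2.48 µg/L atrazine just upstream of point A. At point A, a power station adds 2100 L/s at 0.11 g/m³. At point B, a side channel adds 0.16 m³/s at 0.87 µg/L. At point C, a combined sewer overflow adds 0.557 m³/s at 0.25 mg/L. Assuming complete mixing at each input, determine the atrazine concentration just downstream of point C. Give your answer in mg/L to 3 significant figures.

2.48 µg/L = 0.00248 mg/L.
2100 L/s = 2.1 m³/s.
After input A: C = (5.7·0.00248 + 2.1·0.11) / 7.8 = 0.03143 mg/L.
0.87 µg/L = 0.00087 mg/L.
After input B: C = (7.8·0.03143 + 0.16·0.00087) / 7.96 = 0.03081 mg/L.
After input C: C = (7.96·0.03081 + 0.557·0.25) / 8.517 = 0.04515 mg/L.

0.0451 mg/L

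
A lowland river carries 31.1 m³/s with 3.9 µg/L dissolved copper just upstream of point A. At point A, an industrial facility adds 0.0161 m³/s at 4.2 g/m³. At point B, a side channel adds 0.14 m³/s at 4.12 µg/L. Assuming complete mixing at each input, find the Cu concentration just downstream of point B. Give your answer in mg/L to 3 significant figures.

0.00606 mg/L

3.9 µg/L = 0.0039 mg/L.
After input A: C = (31.1·0.0039 + 0.0161·4.2) / 31.12 = 0.006071 mg/L.
4.12 µg/L = 0.00412 mg/L.
After input B: C = (31.12·0.006071 + 0.14·0.00412) / 31.26 = 0.006062 mg/L.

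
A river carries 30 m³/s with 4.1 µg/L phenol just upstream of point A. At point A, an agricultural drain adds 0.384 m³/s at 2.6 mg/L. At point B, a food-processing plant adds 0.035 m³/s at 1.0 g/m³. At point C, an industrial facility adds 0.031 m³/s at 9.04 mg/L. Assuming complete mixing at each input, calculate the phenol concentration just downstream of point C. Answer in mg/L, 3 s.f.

4.1 µg/L = 0.0041 mg/L.
After input A: C = (30·0.0041 + 0.384·2.6) / 30.38 = 0.03691 mg/L.
After input B: C = (30.38·0.03691 + 0.035·1) / 30.42 = 0.03802 mg/L.
After input C: C = (30.42·0.03802 + 0.031·9.04) / 30.45 = 0.04718 mg/L.

0.0472 mg/L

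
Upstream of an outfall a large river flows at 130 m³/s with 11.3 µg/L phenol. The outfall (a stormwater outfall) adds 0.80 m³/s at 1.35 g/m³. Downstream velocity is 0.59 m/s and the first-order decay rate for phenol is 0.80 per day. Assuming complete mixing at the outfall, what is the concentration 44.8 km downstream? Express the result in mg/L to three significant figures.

0.00965 mg/L

11.3 µg/L = 0.0113 mg/L.
After complete mixing, C₀ = (0.8·1.35 + 130·0.0113) / 130.8 = 0.01949 mg/L.
Travel time t = 4.48e+04 m / 0.59 m/s = 7.593e+04 s = 0.8788 d.
C = 0.01949·exp(−0.80·0.8788) = 0.01949·0.4951 = 0.009648 mg/L.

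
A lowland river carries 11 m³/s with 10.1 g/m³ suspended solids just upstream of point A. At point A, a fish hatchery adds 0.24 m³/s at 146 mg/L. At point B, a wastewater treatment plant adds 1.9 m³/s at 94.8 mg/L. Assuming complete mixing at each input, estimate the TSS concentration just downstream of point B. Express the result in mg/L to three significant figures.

24.8 mg/L

After input A: C = (11·10.1 + 0.24·146) / 11.24 = 13 mg/L.
After input B: C = (11.24·13 + 1.9·94.8) / 13.14 = 24.83 mg/L.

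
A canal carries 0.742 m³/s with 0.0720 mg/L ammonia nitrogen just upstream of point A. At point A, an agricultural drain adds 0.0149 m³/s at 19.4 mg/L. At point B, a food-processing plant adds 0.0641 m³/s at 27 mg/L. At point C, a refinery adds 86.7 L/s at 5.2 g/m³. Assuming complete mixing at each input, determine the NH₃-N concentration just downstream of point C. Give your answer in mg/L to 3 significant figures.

2.78 mg/L

After input A: C = (0.742·0.072 + 0.0149·19.4) / 0.7569 = 0.4525 mg/L.
After input B: C = (0.7569·0.4525 + 0.0641·27) / 0.821 = 2.525 mg/L.
86.7 L/s = 0.0867 m³/s.
After input C: C = (0.821·2.525 + 0.0867·5.2) / 0.9077 = 2.781 mg/L.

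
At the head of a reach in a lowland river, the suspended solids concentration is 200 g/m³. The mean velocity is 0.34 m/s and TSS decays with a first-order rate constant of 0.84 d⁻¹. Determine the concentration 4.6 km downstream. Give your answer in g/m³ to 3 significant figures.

Travel time t = 4.6 km / 0.34 m/s = 4600/0.34 = 1.353e+04 s = 0.1566 d.
First-order decay: C = 200·exp(−0.84·0.1566) = 200·0.8767 = 175.3 g/m³.

175 g/m³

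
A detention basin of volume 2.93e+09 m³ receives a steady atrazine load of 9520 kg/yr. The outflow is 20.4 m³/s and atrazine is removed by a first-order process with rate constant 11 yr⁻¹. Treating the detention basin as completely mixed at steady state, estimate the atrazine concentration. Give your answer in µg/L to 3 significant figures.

0.290 µg/L

Outflow Q = 20.4 m³/s × 3.156e+07 s/yr = 6.438e+08 m³/yr.
Steady-state CSTR mass balance: W = Q·C + k·V·C, so C = W/(Q + kV).
Q + kV = 6.438e+08 + 11·2.93e+09 = 3.287e+10 m³/yr.
C = 9520/3.287e+10 = 2.896e-07 kg/m³ = 0.0002896 mg/L = 0.2896 µg/L.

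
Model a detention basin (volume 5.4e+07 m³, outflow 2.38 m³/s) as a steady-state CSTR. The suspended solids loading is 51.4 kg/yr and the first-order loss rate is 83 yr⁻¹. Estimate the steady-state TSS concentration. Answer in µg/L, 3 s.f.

Outflow Q = 2.38 m³/s × 3.156e+07 s/yr = 7.511e+07 m³/yr.
Steady-state CSTR mass balance: W = Q·C + k·V·C, so C = W/(Q + kV).
Q + kV = 7.511e+07 + 83·5.4e+07 = 4.557e+09 m³/yr.
C = 51.4/4.557e+09 = 1.128e-08 kg/m³ = 1.128e-05 mg/L = 0.01128 µg/L.

0.0113 µg/L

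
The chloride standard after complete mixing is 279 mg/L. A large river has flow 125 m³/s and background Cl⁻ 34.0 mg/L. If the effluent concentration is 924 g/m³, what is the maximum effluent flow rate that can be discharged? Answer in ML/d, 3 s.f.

Mass balance at complete mixing: C_std·(Q_w + Q_r) = Q_w·C_e + Q_r·C_b.
Rearranging, Q_w = Q_r·(C_std − C_b)/(C_e − C_std) = 125·(279 − 34) / (924 − 279) = 47.48 m³/s.
= 4102 ML/d.

4100 ML/d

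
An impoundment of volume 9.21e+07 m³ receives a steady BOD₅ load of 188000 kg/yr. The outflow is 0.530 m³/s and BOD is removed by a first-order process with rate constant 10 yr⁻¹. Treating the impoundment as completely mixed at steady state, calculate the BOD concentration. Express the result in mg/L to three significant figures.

Outflow Q = 0.530 m³/s × 3.156e+07 s/yr = 1.673e+07 m³/yr.
Steady-state CSTR mass balance: W = Q·C + k·V·C, so C = W/(Q + kV).
Q + kV = 1.673e+07 + 10·9.21e+07 = 9.377e+08 m³/yr.
C = 188000/9.377e+08 = 0.0002005 kg/m³ = 0.2005 mg/L.

0.200 mg/L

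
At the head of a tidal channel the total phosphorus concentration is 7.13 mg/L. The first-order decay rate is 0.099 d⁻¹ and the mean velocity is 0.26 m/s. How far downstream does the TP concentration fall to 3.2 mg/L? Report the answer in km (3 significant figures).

182 km

From C = C₀·e^(−kt), t = ln(C₀/C)/k = ln(7.13/3.2)/0.099 = 0.8012/0.099 = 8.093 d.
Distance = v·t = 0.26 m/s × 6.992e+05 s = 1.818e+05 m = 181.8 km.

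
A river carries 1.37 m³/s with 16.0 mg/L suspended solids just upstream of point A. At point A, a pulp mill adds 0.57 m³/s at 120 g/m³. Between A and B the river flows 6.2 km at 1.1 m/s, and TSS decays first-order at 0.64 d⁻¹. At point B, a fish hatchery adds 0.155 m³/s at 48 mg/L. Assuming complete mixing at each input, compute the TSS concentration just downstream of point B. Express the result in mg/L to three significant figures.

After input A: C = (1.37·16 + 0.57·120) / 1.94 = 46.56 mg/L.
Over the 6.2 km reach to input B (t = 5636 s = 0.06524 d), decay gives C = 46.56·exp(−0.64·0.06524) = 44.65 mg/L.
After input B: C = (1.94·44.65 + 0.155·48) / 2.095 = 44.9 mg/L.

44.9 mg/L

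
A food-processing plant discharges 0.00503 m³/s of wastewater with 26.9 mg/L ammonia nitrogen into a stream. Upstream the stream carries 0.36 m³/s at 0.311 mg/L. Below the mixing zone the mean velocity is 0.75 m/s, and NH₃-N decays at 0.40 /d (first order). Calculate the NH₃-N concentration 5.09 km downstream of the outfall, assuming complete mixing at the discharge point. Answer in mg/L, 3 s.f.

After complete mixing, C₀ = (0.00503·26.9 + 0.36·0.311) / 0.365 = 0.6774 mg/L.
Travel time t = 5090 m / 0.75 m/s = 6787 s = 0.07855 d.
C = 0.6774·exp(−0.40·0.07855) = 0.6774·0.9691 = 0.6564 mg/L.

0.656 mg/L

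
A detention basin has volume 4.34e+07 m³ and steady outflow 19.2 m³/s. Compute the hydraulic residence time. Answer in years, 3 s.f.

Q = 19.2 m³/s × 3.156e+07 s/yr = 6.059e+08 m³/yr.
Hydraulic residence time τ = V/Q = 4.34e+07/6.059e+08 = 0.07163 yr.

0.0716 yr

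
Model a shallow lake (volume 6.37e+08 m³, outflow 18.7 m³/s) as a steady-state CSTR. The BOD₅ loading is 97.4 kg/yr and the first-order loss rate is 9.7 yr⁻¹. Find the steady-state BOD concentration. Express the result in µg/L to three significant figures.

Outflow Q = 18.7 m³/s × 3.156e+07 s/yr = 5.901e+08 m³/yr.
Steady-state CSTR mass balance: W = Q·C + k·V·C, so C = W/(Q + kV).
Q + kV = 5.901e+08 + 9.7·6.37e+08 = 6.769e+09 m³/yr.
C = 97.4/6.769e+09 = 1.439e-08 kg/m³ = 1.439e-05 mg/L = 0.01439 µg/L.

0.0144 µg/L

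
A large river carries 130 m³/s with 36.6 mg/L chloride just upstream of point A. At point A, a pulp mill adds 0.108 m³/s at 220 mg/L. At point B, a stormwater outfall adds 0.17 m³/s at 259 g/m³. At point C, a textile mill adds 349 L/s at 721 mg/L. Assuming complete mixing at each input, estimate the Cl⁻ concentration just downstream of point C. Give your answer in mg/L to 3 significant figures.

After input A: C = (130·36.6 + 0.108·220) / 130.1 = 36.75 mg/L.
After input B: C = (130.1·36.75 + 0.17·259) / 130.3 = 37.04 mg/L.
349 L/s = 0.349 m³/s.
After input C: C = (130.3·37.04 + 0.349·721) / 130.6 = 38.87 mg/L.

38.9 mg/L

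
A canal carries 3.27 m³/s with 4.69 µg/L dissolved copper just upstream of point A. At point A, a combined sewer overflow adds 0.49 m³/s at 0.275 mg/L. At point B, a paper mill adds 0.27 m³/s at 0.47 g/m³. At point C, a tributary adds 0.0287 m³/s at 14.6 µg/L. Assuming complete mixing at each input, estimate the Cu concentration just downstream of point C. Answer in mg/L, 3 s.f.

0.0683 mg/L

4.69 µg/L = 0.00469 mg/L.
After input A: C = (3.27·0.00469 + 0.49·0.275) / 3.76 = 0.03992 mg/L.
After input B: C = (3.76·0.03992 + 0.27·0.47) / 4.03 = 0.06873 mg/L.
14.6 µg/L = 0.0146 mg/L.
After input C: C = (4.03·0.06873 + 0.0287·0.0146) / 4.059 = 0.06835 mg/L.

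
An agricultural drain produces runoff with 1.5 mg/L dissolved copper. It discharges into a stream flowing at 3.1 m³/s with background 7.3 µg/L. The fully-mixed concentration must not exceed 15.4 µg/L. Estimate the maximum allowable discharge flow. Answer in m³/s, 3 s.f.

0.0169 m³/s

7.3 µg/L = 0.0073 mg/L.
15.4 µg/L = 0.0154 mg/L.
Mass balance at complete mixing: C_std·(Q_w + Q_r) = Q_w·C_e + Q_r·C_b.
Rearranging, Q_w = Q_r·(C_std − C_b)/(C_e − C_std) = 3.1·(0.0154 − 0.0073) / (1.5 − 0.0154) = 0.01691 m³/s.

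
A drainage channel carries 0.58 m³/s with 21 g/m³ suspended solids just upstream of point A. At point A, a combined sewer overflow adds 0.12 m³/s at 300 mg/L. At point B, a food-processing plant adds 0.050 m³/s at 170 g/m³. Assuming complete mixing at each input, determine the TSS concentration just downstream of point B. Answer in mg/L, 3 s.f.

75.6 mg/L

After input A: C = (0.58·21 + 0.12·300) / 0.7 = 68.83 mg/L.
After input B: C = (0.7·68.83 + 0.05·170) / 0.75 = 75.57 mg/L.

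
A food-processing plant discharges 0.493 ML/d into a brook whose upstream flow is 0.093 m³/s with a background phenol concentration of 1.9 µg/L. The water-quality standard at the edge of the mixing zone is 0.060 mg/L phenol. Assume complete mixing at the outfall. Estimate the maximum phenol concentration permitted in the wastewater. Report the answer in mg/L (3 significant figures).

0.493 ML/d = 0.005706 m³/s.
1.9 µg/L = 0.0019 mg/L.
Mass balance: 0.06·0.09871 = 0.005706·Cₑ + 0.093·0.0019.
Cₑ = (0.005922 − 0.0001767) / 0.005706 = 1.007 mg/L.

1.01 mg/L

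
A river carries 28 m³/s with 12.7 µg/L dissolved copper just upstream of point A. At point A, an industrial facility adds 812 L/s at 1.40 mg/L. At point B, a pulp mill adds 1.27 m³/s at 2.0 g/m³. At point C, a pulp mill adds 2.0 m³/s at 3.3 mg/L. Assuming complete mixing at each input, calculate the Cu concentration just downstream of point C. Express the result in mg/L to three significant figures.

12.7 µg/L = 0.0127 mg/L.
812 L/s = 0.812 m³/s.
After input A: C = (28·0.0127 + 0.812·1.4) / 28.81 = 0.0518 mg/L.
After input B: C = (28.81·0.0518 + 1.27·2) / 30.08 = 0.134 mg/L.
After input C: C = (30.08·0.134 + 2·3.3) / 32.08 = 0.3314 mg/L.

0.331 mg/L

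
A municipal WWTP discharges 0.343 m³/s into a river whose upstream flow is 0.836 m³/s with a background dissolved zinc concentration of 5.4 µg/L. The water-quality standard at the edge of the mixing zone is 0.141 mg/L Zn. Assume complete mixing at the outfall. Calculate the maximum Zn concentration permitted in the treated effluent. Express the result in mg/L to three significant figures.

0.472 mg/L

5.4 µg/L = 0.0054 mg/L.
Mass balance: 0.141·1.179 = 0.343·Cₑ + 0.836·0.0054.
Cₑ = (0.1662 − 0.004514) / 0.343 = 0.4715 mg/L.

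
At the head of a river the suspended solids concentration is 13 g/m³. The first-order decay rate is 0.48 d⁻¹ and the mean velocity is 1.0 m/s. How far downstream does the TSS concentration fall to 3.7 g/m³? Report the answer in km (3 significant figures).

226 km

From C = C₀·e^(−kt), t = ln(C₀/C)/k = ln(13/3.7)/0.48 = 1.257/0.48 = 2.618 d.
Distance = v·t = 1.0 m/s × 2.262e+05 s = 2.262e+05 m = 226.2 km.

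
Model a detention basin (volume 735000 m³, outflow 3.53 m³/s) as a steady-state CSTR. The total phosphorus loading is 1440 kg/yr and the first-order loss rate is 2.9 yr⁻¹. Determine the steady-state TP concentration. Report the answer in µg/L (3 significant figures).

12.7 µg/L

Outflow Q = 3.53 m³/s × 3.156e+07 s/yr = 1.114e+08 m³/yr.
Steady-state CSTR mass balance: W = Q·C + k·V·C, so C = W/(Q + kV).
Q + kV = 1.114e+08 + 2.9·735000 = 1.135e+08 m³/yr.
C = 1440/1.135e+08 = 1.268e-05 kg/m³ = 0.01268 mg/L = 12.68 µg/L.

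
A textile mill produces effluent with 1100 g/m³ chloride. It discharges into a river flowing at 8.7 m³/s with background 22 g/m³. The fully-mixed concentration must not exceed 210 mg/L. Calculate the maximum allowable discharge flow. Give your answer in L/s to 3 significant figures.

Mass balance at complete mixing: C_std·(Q_w + Q_r) = Q_w·C_e + Q_r·C_b.
Rearranging, Q_w = Q_r·(C_std − C_b)/(C_e − C_std) = 8.7·(210 − 22) / (1100 − 210) = 1.838 m³/s.
= 1838 L/s.

1840 L/s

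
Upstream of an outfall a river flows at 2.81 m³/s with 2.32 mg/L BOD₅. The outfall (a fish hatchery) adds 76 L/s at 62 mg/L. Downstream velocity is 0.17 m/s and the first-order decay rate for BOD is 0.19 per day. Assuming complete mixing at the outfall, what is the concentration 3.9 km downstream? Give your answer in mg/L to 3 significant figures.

3.70 mg/L

76 L/s = 0.076 m³/s.
After complete mixing, C₀ = (0.076·62 + 2.81·2.32) / 2.886 = 3.892 mg/L.
Travel time t = 3900 m / 0.17 m/s = 2.294e+04 s = 0.2655 d.
C = 3.892·exp(−0.19·0.2655) = 3.892·0.9508 = 3.7 mg/L.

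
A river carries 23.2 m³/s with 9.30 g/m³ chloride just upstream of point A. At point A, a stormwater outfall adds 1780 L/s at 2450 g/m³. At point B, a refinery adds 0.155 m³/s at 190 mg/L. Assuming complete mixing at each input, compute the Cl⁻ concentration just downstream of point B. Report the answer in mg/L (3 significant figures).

1780 L/s = 1.78 m³/s.
After input A: C = (23.2·9.3 + 1.78·2450) / 24.98 = 183.2 mg/L.
After input B: C = (24.98·183.2 + 0.155·190) / 25.14 = 183.3 mg/L.

183 mg/L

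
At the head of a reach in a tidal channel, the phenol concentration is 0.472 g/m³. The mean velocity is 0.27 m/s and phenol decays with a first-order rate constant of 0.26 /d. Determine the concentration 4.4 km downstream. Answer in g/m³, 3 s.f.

Travel time t = 4.4 km / 0.27 m/s = 4400/0.27 = 1.63e+04 s = 0.1886 d.
First-order decay: C = 0.472·exp(−0.26·0.1886) = 0.472·0.9521 = 0.4494 g/m³.

0.449 g/m³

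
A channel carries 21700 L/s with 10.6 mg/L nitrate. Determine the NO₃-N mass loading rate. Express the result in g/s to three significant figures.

21700 L/s = 21.7 m³/s.
Mass flux = Q·C = 21.7 m³/s × 10.6 g/m³ = 230 g/s.

230 g/s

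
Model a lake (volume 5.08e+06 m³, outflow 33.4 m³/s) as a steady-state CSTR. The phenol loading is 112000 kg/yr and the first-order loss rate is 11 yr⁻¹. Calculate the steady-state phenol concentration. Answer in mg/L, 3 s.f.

0.101 mg/L

Outflow Q = 33.4 m³/s × 3.156e+07 s/yr = 1.054e+09 m³/yr.
Steady-state CSTR mass balance: W = Q·C + k·V·C, so C = W/(Q + kV).
Q + kV = 1.054e+09 + 11·5.08e+06 = 1.11e+09 m³/yr.
C = 112000/1.11e+09 = 0.0001009 kg/m³ = 0.1009 mg/L.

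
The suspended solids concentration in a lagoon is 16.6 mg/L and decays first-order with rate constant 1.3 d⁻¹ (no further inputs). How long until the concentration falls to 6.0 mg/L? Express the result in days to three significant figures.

t = ln(C₀/C)/k = ln(16.6/6.0)/1.3 = 1.018/1.3 = 0.7828 d.

0.783 d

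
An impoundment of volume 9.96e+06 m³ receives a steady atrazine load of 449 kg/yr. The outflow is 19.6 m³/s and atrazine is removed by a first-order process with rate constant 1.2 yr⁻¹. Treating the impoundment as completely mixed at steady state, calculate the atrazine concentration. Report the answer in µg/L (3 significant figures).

0.712 µg/L

Outflow Q = 19.6 m³/s × 3.156e+07 s/yr = 6.185e+08 m³/yr.
Steady-state CSTR mass balance: W = Q·C + k·V·C, so C = W/(Q + kV).
Q + kV = 6.185e+08 + 1.2·9.96e+06 = 6.305e+08 m³/yr.
C = 449/6.305e+08 = 7.122e-07 kg/m³ = 0.0007122 mg/L = 0.7122 µg/L.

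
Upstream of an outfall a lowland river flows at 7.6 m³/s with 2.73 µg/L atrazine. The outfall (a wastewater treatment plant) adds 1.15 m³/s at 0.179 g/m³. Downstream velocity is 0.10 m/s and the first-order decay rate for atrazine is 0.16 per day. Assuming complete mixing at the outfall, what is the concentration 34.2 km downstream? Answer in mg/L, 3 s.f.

0.0137 mg/L

2.73 µg/L = 0.00273 mg/L.
After complete mixing, C₀ = (1.15·0.179 + 7.6·0.00273) / 8.75 = 0.0259 mg/L.
Travel time t = 3.42e+04 m / 0.10 m/s = 3.42e+05 s = 3.958 d.
C = 0.0259·exp(−0.16·3.958) = 0.0259·0.5308 = 0.01375 mg/L.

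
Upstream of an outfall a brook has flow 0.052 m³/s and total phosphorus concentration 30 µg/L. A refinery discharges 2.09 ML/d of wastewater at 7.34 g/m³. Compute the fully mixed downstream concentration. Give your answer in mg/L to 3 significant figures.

2.35 mg/L

2.09 ML/d = 0.02419 m³/s.
30 µg/L = 0.03 mg/L.
Flow-weighted mixing gives C = (0.02419·7.34 + 0.052·0.03) / (0.02419 + 0.052) = 0.1791/0.07619 = 2.351 mg/L.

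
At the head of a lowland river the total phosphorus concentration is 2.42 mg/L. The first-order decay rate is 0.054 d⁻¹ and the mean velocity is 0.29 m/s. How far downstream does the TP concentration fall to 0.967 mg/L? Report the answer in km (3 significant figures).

426 km

From C = C₀·e^(−kt), t = ln(C₀/C)/k = ln(2.42/0.967)/0.054 = 0.9173/0.054 = 16.99 d.
Distance = v·t = 0.29 m/s × 1.468e+06 s = 4.256e+05 m = 425.6 km.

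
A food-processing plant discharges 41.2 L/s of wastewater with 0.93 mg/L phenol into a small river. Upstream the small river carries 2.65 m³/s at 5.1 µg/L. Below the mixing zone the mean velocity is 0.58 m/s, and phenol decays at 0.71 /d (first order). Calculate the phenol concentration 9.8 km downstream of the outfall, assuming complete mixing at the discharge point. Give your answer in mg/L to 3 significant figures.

0.0168 mg/L

41.2 L/s = 0.0412 m³/s.
5.1 µg/L = 0.0051 mg/L.
After complete mixing, C₀ = (0.0412·0.93 + 2.65·0.0051) / 2.691 = 0.01926 mg/L.
Travel time t = 9800 m / 0.58 m/s = 1.69e+04 s = 0.1956 d.
C = 0.01926·exp(−0.71·0.1956) = 0.01926·0.8704 = 0.01676 mg/L.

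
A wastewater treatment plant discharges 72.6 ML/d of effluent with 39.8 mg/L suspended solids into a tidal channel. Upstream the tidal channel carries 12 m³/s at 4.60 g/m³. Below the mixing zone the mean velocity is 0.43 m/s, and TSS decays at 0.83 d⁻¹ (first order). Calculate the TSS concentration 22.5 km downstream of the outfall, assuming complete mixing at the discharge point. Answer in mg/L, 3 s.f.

4.18 mg/L

72.6 ML/d = 0.8403 m³/s.
After complete mixing, C₀ = (0.8403·39.8 + 12·4.6) / 12.84 = 6.904 mg/L.
Travel time t = 2.25e+04 m / 0.43 m/s = 5.233e+04 s = 0.6056 d.
C = 6.904·exp(−0.83·0.6056) = 6.904·0.6049 = 4.176 mg/L.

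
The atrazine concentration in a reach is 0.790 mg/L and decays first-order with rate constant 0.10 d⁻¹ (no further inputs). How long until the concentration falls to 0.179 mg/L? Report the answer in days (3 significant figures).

14.8 d

t = ln(C₀/C)/k = ln(0.790/0.179)/0.10 = 1.485/0.10 = 14.85 d.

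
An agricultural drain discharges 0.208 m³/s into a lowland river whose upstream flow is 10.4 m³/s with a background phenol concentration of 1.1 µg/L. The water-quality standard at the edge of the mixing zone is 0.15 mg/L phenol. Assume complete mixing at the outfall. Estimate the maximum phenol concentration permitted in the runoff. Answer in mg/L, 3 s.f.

7.60 mg/L

1.1 µg/L = 0.0011 mg/L.
Mass balance: 0.15·10.61 = 0.208·Cₑ + 10.4·0.0011.
Cₑ = (1.591 − 0.01144) / 0.208 = 7.595 mg/L.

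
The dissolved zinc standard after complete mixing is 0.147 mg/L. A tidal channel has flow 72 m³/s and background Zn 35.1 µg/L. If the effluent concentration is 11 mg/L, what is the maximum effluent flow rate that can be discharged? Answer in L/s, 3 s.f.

742 L/s

35.1 µg/L = 0.0351 mg/L.
Mass balance at complete mixing: C_std·(Q_w + Q_r) = Q_w·C_e + Q_r·C_b.
Rearranging, Q_w = Q_r·(C_std − C_b)/(C_e − C_std) = 72·(0.147 − 0.0351) / (11 − 0.147) = 0.7424 m³/s.
= 742.4 L/s.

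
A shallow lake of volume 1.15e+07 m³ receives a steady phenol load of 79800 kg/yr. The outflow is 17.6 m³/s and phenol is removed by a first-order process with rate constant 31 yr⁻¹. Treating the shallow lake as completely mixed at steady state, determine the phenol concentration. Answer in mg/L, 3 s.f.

Outflow Q = 17.6 m³/s × 3.156e+07 s/yr = 5.554e+08 m³/yr.
Steady-state CSTR mass balance: W = Q·C + k·V·C, so C = W/(Q + kV).
Q + kV = 5.554e+08 + 31·1.15e+07 = 9.119e+08 m³/yr.
C = 79800/9.119e+08 = 8.751e-05 kg/m³ = 0.08751 mg/L.

0.0875 mg/L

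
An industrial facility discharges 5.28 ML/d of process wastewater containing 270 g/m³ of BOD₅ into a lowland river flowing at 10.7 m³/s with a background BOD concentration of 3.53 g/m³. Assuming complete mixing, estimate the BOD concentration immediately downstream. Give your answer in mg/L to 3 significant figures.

5.28 ML/d = 0.06111 m³/s.
Flow-weighted mixing gives C = (0.06111·270 + 10.7·3.53) / (0.06111 + 10.7) = 54.27/10.76 = 5.043 mg/L.

5.04 mg/L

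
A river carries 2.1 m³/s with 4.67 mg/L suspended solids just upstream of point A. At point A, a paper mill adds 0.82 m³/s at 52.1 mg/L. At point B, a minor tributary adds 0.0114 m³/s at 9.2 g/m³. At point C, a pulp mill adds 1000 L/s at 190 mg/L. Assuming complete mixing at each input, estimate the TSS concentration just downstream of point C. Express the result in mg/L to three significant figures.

After input A: C = (2.1·4.67 + 0.82·52.1) / 2.92 = 17.99 mg/L.
After input B: C = (2.92·17.99 + 0.0114·9.2) / 2.931 = 17.96 mg/L.
1000 L/s = 1 m³/s.
After input C: C = (2.931·17.96 + 1·190) / 3.931 = 61.72 mg/L.

61.7 mg/L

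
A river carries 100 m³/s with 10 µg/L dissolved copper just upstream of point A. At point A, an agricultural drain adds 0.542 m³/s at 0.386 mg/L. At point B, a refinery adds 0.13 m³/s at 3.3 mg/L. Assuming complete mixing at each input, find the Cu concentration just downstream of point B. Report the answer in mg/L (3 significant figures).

10 µg/L = 0.01 mg/L.
After input A: C = (100·0.01 + 0.542·0.386) / 100.5 = 0.01203 mg/L.
After input B: C = (100.5·0.01203 + 0.13·3.3) / 100.7 = 0.01627 mg/L.

0.0163 mg/L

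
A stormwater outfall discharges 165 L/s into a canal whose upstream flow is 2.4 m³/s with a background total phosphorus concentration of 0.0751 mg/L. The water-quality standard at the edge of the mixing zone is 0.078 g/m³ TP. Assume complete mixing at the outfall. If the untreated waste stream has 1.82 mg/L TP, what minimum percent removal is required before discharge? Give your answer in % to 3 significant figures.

165 L/s = 0.165 m³/s.
Mass balance: 0.078·2.565 = 0.165·Cₑ + 2.4·0.0751.
Cₑ = (0.2001 − 0.1802) / 0.165 = 0.1202 mg/L.
Required removal = 1 − 0.1202/1.82 = 93.4 %.

93.4 %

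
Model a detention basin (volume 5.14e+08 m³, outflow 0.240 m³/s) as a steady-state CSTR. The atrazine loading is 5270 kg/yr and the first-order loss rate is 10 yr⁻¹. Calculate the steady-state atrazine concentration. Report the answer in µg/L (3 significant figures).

Outflow Q = 0.240 m³/s × 3.156e+07 s/yr = 7.574e+06 m³/yr.
Steady-state CSTR mass balance: W = Q·C + k·V·C, so C = W/(Q + kV).
Q + kV = 7.574e+06 + 10·5.14e+08 = 5.148e+09 m³/yr.
C = 5270/5.148e+09 = 1.024e-06 kg/m³ = 0.001024 mg/L = 1.024 µg/L.

1.02 µg/L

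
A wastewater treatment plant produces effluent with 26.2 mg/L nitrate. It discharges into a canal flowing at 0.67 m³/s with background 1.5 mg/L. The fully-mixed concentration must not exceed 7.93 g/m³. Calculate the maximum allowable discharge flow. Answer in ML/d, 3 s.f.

Mass balance at complete mixing: C_std·(Q_w + Q_r) = Q_w·C_e + Q_r·C_b.
Rearranging, Q_w = Q_r·(C_std − C_b)/(C_e − C_std) = 0.67·(7.93 − 1.5) / (26.2 − 7.93) = 0.2358 m³/s.
= 20.37 ML/d.

20.4 ML/d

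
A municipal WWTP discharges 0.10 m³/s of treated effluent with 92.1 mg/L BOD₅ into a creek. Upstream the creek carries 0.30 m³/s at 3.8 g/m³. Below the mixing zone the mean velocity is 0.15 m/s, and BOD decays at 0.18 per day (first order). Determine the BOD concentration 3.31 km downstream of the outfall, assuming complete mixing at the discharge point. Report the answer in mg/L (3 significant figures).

24.7 mg/L

After complete mixing, C₀ = (0.1·92.1 + 0.3·3.8) / 0.4 = 25.87 mg/L.
Travel time t = 3310 m / 0.15 m/s = 2.207e+04 s = 0.2554 d.
C = 25.87·exp(−0.18·0.2554) = 25.87·0.9551 = 24.71 mg/L.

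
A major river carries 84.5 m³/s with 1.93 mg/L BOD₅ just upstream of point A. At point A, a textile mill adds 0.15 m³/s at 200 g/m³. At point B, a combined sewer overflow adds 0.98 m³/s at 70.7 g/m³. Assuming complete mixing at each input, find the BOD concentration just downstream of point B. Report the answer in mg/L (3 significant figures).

After input A: C = (84.5·1.93 + 0.15·200) / 84.65 = 2.281 mg/L.
After input B: C = (84.65·2.281 + 0.98·70.7) / 85.63 = 3.064 mg/L.

3.06 mg/L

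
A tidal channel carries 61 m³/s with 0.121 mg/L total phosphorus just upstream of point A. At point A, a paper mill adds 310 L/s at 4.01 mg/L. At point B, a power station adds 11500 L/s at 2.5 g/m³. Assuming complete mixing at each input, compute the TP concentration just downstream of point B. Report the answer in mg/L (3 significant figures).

0.513 mg/L

310 L/s = 0.31 m³/s.
After input A: C = (61·0.121 + 0.31·4.01) / 61.31 = 0.1407 mg/L.
11500 L/s = 11.5 m³/s.
After input B: C = (61.31·0.1407 + 11.5·2.5) / 72.81 = 0.5133 mg/L.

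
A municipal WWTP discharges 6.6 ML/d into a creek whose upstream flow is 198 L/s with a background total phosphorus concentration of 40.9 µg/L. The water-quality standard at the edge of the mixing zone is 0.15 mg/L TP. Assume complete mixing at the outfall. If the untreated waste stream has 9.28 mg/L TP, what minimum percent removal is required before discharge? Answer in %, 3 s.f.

95.3 %

6.6 ML/d = 0.07639 m³/s.
198 L/s = 0.198 m³/s.
40.9 µg/L = 0.0409 mg/L.
Mass balance: 0.15·0.2744 = 0.07639·Cₑ + 0.198·0.0409.
Cₑ = (0.04116 − 0.008098) / 0.07639 = 0.4328 mg/L.
Required removal = 1 − 0.4328/9.28 = 95.34 %.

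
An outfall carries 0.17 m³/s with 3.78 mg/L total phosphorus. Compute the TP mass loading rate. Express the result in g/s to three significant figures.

0.643 g/s

Mass flux = Q·C = 0.17 m³/s × 3.78 g/m³ = 0.6426 g/s.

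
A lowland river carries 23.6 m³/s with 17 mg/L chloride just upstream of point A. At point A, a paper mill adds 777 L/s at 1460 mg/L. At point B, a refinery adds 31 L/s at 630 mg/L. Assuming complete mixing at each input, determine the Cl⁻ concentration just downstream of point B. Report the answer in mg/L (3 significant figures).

777 L/s = 0.777 m³/s.
After input A: C = (23.6·17 + 0.777·1460) / 24.38 = 62.99 mg/L.
31 L/s = 0.031 m³/s.
After input B: C = (24.38·62.99 + 0.031·630) / 24.41 = 63.71 mg/L.

63.7 mg/L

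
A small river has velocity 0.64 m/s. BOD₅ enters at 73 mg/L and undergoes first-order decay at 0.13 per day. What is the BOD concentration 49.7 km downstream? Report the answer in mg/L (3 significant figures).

Travel time t = 49.7 km / 0.64 m/s = 4.97e+04/0.64 = 7.766e+04 s = 0.8988 d.
First-order decay: C = 73·exp(−0.13·0.8988) = 73·0.8897 = 64.95 mg/L.

64.9 mg/L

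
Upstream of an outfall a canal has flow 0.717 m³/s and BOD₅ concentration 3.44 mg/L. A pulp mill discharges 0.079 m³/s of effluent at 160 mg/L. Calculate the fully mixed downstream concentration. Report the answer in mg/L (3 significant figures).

By mass balance at complete mixing, C = (0.079·160 + 0.717·3.44) / (0.079 + 0.717) = 15.11/0.796 = 18.98 mg/L.

19.0 mg/L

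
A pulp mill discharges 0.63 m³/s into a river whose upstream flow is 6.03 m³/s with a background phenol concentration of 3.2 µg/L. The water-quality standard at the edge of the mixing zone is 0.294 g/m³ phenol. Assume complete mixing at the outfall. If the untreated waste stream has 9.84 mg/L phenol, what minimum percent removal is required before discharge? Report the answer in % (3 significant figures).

3.2 µg/L = 0.0032 mg/L.
Mass balance: 0.294·6.66 = 0.63·Cₑ + 6.03·0.0032.
Cₑ = (1.958 − 0.0193) / 0.63 = 3.077 mg/L.
Required removal = 1 − 3.077/9.84 = 68.73 %.

68.7 %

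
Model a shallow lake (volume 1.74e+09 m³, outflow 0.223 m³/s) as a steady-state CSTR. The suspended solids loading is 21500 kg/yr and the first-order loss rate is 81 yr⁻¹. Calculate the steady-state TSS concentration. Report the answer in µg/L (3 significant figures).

Outflow Q = 0.223 m³/s × 3.156e+07 s/yr = 7.037e+06 m³/yr.
Steady-state CSTR mass balance: W = Q·C + k·V·C, so C = W/(Q + kV).
Q + kV = 7.037e+06 + 81·1.74e+09 = 1.409e+11 m³/yr.
C = 21500/1.409e+11 = 1.525e-07 kg/m³ = 0.0001525 mg/L = 0.1525 µg/L.

0.153 µg/L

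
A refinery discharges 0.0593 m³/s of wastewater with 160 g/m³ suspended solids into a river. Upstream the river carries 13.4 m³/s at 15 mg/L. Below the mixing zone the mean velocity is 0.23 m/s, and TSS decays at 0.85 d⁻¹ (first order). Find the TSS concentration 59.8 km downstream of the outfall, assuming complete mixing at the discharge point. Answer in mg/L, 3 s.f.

1.21 mg/L

After complete mixing, C₀ = (0.0593·160 + 13.4·15) / 13.46 = 15.64 mg/L.
Travel time t = 5.98e+04 m / 0.23 m/s = 2.6e+05 s = 3.009 d.
C = 15.64·exp(−0.85·3.009) = 15.64·0.07747 = 1.212 mg/L.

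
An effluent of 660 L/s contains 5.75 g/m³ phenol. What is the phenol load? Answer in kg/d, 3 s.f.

328 kg/d

660 L/s = 0.66 m³/s.
Mass flux = Q·C = 0.66 m³/s × 5.75 g/m³ = 3.795 g/s.
= 3.795 g/s × 86.4 = 327.9 kg/d.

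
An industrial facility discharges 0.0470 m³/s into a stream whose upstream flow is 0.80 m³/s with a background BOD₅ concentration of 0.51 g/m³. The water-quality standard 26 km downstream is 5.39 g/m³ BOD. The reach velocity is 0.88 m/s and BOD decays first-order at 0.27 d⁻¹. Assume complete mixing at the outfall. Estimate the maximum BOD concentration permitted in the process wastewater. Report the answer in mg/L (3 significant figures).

97.8 mg/L

Travel time to the compliance point: t = 2.6e+04/0.88 = 2.955e+04 s = 0.342 d; decay factor exp(−0.27·0.342) = 0.9118.
So the concentration just after mixing may be at most 5.39/0.9118 = 5.911 mg/L.
Mass balance: 5.911·0.847 = 0.047·Cₑ + 0.8·0.51.
Cₑ = (5.007 − 0.408) / 0.047 = 97.85 mg/L.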